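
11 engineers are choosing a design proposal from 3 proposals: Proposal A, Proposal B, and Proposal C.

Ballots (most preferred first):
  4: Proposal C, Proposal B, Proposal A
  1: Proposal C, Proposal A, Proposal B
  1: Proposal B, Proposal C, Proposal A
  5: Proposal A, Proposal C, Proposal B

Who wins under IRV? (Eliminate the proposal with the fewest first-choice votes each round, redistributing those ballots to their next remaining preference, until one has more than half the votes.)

Round 1: Proposal A 5, Proposal B 1, Proposal C 5. Proposal B eliminated.
Round 2: Proposal A 5, Proposal C 6. Proposal C has a majority (≥6).

Proposal C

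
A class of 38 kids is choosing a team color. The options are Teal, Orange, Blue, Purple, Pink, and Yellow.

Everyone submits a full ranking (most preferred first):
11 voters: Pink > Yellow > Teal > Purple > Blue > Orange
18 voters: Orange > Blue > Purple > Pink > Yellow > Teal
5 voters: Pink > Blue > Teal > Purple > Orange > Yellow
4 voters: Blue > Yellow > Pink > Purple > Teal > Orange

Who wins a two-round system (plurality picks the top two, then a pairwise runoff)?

Round 1 first-place votes: Teal 0, Orange 18, Blue 4, Purple 0, Pink 16, Yellow 0. Orange and Pink advance.
Runoff: Orange is ranked above Pink on 18 ballots, Pink above Orange on 20.

Pink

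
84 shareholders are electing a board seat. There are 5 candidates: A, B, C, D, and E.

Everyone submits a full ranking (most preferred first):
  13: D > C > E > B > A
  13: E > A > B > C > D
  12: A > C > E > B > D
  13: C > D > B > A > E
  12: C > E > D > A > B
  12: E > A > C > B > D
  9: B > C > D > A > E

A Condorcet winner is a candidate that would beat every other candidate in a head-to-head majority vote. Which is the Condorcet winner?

C

C vs A: 47–37
C vs B: 62–22
C vs D: 71–13
C vs E: 59–25
C beats every other candidate.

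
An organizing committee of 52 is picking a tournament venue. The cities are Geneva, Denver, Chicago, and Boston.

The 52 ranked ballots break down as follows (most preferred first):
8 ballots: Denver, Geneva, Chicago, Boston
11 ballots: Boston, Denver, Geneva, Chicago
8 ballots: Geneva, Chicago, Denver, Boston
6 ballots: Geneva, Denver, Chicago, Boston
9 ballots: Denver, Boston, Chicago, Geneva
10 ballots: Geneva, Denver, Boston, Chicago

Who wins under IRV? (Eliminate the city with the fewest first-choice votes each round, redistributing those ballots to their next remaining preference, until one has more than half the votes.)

Round 1: Geneva 24, Denver 17, Chicago 0, Boston 11. Chicago eliminated.
Round 2: Geneva 24, Denver 17, Boston 11. Boston eliminated.
Round 3: Geneva 24, Denver 28. Denver has a majority (≥27).

Denver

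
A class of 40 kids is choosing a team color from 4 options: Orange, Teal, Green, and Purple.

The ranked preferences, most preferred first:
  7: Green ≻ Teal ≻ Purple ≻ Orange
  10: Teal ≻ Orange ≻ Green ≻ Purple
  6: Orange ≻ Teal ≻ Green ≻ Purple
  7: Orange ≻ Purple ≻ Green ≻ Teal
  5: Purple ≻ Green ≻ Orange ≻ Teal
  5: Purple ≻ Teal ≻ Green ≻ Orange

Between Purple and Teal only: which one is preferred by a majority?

Teal

Purple is ranked above Teal on 17 ballots; Teal above Purple on 23.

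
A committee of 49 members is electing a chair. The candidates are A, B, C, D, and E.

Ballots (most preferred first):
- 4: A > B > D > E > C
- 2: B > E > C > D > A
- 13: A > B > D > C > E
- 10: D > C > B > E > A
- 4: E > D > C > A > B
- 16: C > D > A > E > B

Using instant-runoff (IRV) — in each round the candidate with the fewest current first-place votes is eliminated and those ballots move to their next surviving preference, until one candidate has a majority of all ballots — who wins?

Round 1: A 17, B 2, C 16, D 10, E 4. B eliminated.
Round 2: A 17, C 16, D 10, E 6. E eliminated.
Round 3: A 17, C 18, D 14. D eliminated.
Round 4: A 17, C 32. C has a majority (≥25).

C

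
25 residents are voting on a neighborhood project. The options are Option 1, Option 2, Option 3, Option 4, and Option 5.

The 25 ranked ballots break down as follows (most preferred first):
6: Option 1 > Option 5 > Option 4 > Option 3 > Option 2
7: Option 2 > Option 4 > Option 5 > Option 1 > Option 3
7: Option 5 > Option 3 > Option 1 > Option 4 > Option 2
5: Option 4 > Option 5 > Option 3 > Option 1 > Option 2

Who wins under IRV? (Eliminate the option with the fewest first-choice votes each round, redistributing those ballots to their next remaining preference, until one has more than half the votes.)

Option 5

Round 1: Option 1 6, Option 2 7, Option 3 0, Option 4 5, Option 5 7. Option 3 eliminated.
Round 2: Option 1 6, Option 2 7, Option 4 5, Option 5 7. Option 4 eliminated.
Round 3: Option 1 6, Option 2 7, Option 5 12. Option 1 eliminated.
Round 4: Option 2 7, Option 5 18. Option 5 has a majority (≥13).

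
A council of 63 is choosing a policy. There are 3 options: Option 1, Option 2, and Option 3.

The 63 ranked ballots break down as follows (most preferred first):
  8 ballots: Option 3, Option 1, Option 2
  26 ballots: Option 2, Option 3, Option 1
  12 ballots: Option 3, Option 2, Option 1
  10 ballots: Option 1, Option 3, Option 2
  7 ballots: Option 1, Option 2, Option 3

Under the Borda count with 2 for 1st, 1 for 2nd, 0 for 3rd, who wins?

Option 3

Option 1: 8×1 + 26×0 + 12×0 + 10×2 + 7×2 = 42
Option 2: 8×0 + 26×2 + 12×1 + 10×0 + 7×1 = 71
Option 3: 8×2 + 26×1 + 12×2 + 10×1 + 7×0 = 76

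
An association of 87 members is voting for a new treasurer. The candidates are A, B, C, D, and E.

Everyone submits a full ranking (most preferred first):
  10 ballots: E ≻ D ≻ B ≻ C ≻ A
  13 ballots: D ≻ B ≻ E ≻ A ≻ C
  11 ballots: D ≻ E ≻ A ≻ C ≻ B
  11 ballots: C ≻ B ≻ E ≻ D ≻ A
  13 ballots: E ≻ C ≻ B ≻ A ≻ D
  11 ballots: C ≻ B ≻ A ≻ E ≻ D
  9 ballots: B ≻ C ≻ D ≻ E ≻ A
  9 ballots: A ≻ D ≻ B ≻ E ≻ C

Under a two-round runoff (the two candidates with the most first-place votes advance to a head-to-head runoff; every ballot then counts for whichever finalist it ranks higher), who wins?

Round 1 first-place votes: A 9, B 9, C 22, D 24, E 23. D and E advance.
Runoff: D is ranked above E on 42 ballots, E above D on 45.

E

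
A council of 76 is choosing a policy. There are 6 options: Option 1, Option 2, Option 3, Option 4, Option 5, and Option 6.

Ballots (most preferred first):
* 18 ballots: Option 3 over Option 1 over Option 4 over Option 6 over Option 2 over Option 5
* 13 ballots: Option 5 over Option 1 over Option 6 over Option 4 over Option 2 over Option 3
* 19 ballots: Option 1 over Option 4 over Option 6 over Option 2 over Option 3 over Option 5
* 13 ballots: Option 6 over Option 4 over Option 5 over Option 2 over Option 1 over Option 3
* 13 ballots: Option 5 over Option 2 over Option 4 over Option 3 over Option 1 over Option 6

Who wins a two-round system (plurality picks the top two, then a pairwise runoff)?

Option 5

Round 1 first-place votes: Option 1 19, Option 2 0, Option 3 18, Option 4 0, Option 5 26, Option 6 13. Option 5 and Option 1 advance.
Runoff: Option 5 is ranked above Option 1 on 39 ballots, Option 1 above Option 5 on 37.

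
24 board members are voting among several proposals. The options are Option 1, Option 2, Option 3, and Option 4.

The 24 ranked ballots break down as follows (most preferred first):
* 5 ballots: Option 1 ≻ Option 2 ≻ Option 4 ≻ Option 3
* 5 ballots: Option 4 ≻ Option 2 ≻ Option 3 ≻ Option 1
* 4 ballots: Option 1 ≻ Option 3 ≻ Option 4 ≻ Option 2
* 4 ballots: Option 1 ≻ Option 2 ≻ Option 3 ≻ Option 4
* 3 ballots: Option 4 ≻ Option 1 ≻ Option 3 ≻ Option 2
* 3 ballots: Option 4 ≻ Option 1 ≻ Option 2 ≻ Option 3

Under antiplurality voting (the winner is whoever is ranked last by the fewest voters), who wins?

Last-place votes: Option 1 5, Option 2 7, Option 3 8, Option 4 4.

Option 4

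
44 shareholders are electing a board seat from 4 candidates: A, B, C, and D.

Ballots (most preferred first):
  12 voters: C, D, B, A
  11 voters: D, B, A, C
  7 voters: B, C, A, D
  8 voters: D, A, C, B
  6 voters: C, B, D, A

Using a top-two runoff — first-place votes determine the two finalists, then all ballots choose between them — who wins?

C

Round 1 first-place votes: A 0, B 7, C 18, D 19. D and C advance.
Runoff: D is ranked above C on 19 ballots, C above D on 25.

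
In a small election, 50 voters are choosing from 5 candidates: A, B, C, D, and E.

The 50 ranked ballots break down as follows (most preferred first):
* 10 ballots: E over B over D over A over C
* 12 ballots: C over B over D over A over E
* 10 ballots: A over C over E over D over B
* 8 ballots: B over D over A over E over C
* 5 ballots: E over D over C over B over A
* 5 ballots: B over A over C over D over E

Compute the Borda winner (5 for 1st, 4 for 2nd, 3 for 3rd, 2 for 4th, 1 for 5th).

A: 10×2 + 12×2 + 10×5 + 8×3 + 5×1 + 5×4 = 143
B: 10×4 + 12×4 + 10×1 + 8×5 + 5×2 + 5×5 = 173
C: 10×1 + 12×5 + 10×4 + 8×1 + 5×3 + 5×3 = 148
D: 10×3 + 12×3 + 10×2 + 8×4 + 5×4 + 5×2 = 148
E: 10×5 + 12×1 + 10×3 + 8×2 + 5×5 + 5×1 = 138

B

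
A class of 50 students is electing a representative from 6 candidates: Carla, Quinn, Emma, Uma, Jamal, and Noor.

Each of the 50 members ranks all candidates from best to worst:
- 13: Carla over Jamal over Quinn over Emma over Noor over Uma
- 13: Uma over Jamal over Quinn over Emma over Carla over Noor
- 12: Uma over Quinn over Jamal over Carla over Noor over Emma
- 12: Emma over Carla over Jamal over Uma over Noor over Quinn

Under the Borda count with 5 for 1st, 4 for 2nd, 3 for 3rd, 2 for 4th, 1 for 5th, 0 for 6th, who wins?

Carla: 13×5 + 13×1 + 12×2 + 12×4 = 150
Quinn: 13×3 + 13×3 + 12×4 + 12×0 = 126
Emma: 13×2 + 13×2 + 12×0 + 12×5 = 112
Uma: 13×0 + 13×5 + 12×5 + 12×2 = 149
Jamal: 13×4 + 13×4 + 12×3 + 12×3 = 176
Noor: 13×1 + 13×0 + 12×1 + 12×1 = 37

Jamal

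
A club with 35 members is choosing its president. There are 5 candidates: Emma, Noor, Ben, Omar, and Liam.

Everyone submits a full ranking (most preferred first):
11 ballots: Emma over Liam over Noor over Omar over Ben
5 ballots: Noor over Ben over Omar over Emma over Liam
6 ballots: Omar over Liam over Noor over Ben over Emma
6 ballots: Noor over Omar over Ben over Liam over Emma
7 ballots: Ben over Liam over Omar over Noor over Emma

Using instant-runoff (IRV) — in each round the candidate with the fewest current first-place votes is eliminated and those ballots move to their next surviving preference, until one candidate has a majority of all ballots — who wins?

Round 1: Emma 11, Noor 11, Ben 7, Omar 6, Liam 0. Liam eliminated.
Round 2: Emma 11, Noor 11, Ben 7, Omar 6. Omar eliminated.
Round 3: Emma 11, Noor 17, Ben 7. Ben eliminated.
Round 4: Emma 11, Noor 24. Noor has a majority (≥18).

Noor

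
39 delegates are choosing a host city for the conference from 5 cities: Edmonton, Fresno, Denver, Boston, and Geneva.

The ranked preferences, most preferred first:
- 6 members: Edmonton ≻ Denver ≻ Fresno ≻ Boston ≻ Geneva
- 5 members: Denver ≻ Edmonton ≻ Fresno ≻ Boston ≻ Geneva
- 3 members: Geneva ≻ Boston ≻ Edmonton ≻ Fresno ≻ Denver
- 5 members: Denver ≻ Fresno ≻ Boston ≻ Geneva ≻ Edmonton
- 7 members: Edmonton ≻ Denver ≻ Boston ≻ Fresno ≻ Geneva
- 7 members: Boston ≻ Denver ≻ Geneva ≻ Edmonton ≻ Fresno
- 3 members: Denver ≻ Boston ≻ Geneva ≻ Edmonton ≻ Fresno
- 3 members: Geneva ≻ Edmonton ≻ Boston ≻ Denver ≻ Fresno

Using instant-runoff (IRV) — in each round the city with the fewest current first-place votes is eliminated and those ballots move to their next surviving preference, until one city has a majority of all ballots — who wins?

Denver

Round 1: Edmonton 13, Fresno 0, Denver 13, Boston 7, Geneva 6. Fresno eliminated.
Round 2: Edmonton 13, Denver 13, Boston 7, Geneva 6. Geneva eliminated.
Round 3: Edmonton 16, Denver 13, Boston 10. Boston eliminated.
Round 4: Edmonton 19, Denver 20. Denver has a majority (≥20).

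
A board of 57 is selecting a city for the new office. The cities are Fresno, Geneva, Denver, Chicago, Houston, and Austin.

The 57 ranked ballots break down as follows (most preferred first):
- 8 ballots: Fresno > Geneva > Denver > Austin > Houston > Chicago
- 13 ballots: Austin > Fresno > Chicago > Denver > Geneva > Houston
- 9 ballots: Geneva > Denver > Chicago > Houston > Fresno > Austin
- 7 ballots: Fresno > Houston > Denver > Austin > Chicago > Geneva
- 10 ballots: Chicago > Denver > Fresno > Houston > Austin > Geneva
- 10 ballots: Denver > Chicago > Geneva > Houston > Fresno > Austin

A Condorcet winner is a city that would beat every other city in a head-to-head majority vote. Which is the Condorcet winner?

Denver vs Fresno: 29–28
Denver vs Geneva: 40–17
Denver vs Chicago: 34–23
Denver vs Houston: 50–7
Denver vs Austin: 44–13
Denver beats every other city.

Denver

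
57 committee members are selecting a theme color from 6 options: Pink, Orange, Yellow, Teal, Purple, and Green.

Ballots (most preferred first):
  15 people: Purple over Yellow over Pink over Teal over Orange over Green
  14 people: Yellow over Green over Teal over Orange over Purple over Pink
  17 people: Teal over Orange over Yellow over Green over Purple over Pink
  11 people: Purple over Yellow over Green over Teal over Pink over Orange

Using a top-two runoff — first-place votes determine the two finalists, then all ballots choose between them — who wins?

Round 1 first-place votes: Pink 0, Orange 0, Yellow 14, Teal 17, Purple 26, Green 0. Purple and Teal advance.
Runoff: Purple is ranked above Teal on 26 ballots, Teal above Purple on 31.

Teal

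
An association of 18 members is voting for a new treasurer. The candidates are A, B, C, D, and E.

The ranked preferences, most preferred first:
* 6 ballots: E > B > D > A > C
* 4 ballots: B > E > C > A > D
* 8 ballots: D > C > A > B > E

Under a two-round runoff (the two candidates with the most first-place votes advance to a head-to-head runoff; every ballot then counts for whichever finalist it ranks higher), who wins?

Round 1 first-place votes: A 0, B 4, C 0, D 8, E 6. D and E advance.
Runoff: D is ranked above E on 8 ballots, E above D on 10.

E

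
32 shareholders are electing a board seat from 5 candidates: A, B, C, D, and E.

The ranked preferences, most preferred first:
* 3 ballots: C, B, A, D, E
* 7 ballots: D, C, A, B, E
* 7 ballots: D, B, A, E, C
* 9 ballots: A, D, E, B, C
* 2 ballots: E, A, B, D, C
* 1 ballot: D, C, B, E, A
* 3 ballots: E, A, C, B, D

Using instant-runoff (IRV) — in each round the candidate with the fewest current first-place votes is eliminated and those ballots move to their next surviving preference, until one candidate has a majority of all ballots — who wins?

A

Round 1: A 9, B 0, C 3, D 15, E 5. B eliminated.
Round 2: A 9, C 3, D 15, E 5. C eliminated.
Round 3: A 12, D 15, E 5. E eliminated.
Round 4: A 17, D 15. A has a majority (≥17).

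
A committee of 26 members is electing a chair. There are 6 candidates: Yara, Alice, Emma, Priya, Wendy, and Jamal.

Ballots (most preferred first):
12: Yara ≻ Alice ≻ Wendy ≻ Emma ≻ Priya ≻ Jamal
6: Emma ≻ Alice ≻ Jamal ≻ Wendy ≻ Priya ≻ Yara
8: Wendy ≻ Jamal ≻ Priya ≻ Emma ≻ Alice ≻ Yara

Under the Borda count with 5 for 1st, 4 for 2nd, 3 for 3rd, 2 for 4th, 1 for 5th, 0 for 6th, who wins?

Yara: 12×5 + 6×0 + 8×0 = 60
Alice: 12×4 + 6×4 + 8×1 = 80
Emma: 12×2 + 6×5 + 8×2 = 70
Priya: 12×1 + 6×1 + 8×3 = 42
Wendy: 12×3 + 6×2 + 8×5 = 88
Jamal: 12×0 + 6×3 + 8×4 = 50

Wendy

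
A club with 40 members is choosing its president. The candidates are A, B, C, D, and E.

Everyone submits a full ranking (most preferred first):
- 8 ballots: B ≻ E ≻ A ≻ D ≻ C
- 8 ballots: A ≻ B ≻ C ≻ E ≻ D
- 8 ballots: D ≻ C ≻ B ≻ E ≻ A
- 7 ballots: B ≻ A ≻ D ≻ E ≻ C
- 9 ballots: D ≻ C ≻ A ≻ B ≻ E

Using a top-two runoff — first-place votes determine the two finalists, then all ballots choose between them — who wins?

Round 1 first-place votes: A 8, B 15, C 0, D 17, E 0. D and B advance.
Runoff: D is ranked above B on 17 ballots, B above D on 23.

B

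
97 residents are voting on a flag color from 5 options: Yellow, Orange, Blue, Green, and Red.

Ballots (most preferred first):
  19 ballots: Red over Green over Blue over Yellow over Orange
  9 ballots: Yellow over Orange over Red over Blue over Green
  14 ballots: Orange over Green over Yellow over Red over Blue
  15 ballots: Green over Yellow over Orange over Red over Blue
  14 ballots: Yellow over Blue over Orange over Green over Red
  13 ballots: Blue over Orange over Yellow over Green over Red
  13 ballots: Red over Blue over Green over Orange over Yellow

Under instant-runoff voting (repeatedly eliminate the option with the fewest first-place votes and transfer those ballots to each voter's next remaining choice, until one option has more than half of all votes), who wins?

Round 1: Yellow 23, Orange 14, Blue 13, Green 15, Red 32. Blue eliminated.
Round 2: Yellow 23, Orange 27, Green 15, Red 32. Green eliminated.
Round 3: Yellow 38, Orange 27, Red 32. Orange eliminated.
Round 4: Yellow 65, Red 32. Yellow has a majority (≥49).

Yellow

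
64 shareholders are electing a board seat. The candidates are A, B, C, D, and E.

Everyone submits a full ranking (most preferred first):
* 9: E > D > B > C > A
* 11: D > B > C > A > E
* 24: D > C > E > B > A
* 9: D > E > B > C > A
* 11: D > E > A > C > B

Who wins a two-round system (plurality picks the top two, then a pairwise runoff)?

Round 1 first-place votes: A 0, B 0, C 0, D 55, E 9. D and E advance.
Runoff: D is ranked above E on 55 ballots, E above D on 9.

D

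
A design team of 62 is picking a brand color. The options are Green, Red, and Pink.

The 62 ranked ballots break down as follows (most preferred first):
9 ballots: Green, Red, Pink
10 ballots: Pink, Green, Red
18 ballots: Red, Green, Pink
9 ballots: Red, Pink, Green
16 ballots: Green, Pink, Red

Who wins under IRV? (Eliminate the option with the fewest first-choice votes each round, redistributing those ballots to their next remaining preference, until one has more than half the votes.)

Round 1: Green 25, Red 27, Pink 10. Pink eliminated.
Round 2: Green 35, Red 27. Green has a majority (≥32).

Green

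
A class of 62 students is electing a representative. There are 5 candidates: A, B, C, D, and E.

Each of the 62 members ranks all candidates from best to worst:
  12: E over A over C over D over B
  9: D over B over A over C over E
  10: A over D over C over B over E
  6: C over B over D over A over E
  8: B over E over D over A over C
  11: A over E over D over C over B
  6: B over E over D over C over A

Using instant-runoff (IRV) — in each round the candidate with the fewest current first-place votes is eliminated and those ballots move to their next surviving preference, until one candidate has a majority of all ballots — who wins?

A

Round 1: A 21, B 14, C 6, D 9, E 12. C eliminated.
Round 2: A 21, B 20, D 9, E 12. D eliminated.
Round 3: A 21, B 29, E 12. E eliminated.
Round 4: A 33, B 29. A has a majority (≥32).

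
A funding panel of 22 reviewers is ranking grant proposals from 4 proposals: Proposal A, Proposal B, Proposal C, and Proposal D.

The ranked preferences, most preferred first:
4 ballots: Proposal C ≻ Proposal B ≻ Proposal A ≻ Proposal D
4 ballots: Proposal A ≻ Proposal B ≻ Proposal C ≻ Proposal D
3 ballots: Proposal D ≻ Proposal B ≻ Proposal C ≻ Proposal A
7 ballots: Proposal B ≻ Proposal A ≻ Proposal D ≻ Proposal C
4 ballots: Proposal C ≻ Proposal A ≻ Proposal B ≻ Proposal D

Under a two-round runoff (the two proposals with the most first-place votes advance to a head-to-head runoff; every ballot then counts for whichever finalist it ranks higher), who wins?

Proposal B

Round 1 first-place votes: Proposal A 4, Proposal B 7, Proposal C 8, Proposal D 3. Proposal C and Proposal B advance.
Runoff: Proposal C is ranked above Proposal B on 8 ballots, Proposal B above Proposal C on 14.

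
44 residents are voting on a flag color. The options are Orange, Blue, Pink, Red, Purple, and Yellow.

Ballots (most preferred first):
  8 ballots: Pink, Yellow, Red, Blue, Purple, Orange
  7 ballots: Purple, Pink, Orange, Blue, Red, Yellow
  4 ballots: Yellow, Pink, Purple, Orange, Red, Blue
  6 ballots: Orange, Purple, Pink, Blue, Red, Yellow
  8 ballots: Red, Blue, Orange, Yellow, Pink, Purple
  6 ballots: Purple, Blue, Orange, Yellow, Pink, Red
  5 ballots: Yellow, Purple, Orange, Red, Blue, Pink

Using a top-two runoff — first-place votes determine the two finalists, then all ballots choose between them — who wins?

Round 1 first-place votes: Orange 6, Blue 0, Pink 8, Red 8, Purple 13, Yellow 9. Purple and Yellow advance.
Runoff: Purple is ranked above Yellow on 19 ballots, Yellow above Purple on 25.

Yellow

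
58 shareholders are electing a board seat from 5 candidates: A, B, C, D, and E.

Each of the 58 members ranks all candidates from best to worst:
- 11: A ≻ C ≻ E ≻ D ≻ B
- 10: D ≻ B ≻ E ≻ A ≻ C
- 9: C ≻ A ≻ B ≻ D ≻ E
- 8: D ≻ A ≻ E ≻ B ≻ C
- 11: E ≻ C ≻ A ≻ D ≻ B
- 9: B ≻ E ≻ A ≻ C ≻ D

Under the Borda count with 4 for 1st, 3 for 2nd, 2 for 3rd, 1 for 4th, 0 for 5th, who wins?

A

A: 11×4 + 10×1 + 9×3 + 8×3 + 11×2 + 9×2 = 145
B: 11×0 + 10×3 + 9×2 + 8×1 + 11×0 + 9×4 = 92
C: 11×3 + 10×0 + 9×4 + 8×0 + 11×3 + 9×1 = 111
D: 11×1 + 10×4 + 9×1 + 8×4 + 11×1 + 9×0 = 103
E: 11×2 + 10×2 + 9×0 + 8×2 + 11×4 + 9×3 = 129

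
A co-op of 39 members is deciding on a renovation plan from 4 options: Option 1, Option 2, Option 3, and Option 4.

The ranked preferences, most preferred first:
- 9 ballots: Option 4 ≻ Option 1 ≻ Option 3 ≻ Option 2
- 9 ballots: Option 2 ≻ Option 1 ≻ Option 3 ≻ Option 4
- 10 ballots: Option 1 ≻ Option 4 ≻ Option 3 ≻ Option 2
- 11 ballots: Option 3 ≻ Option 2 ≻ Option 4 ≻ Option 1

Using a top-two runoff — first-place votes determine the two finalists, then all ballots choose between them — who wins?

Round 1 first-place votes: Option 1 10, Option 2 9, Option 3 11, Option 4 9. Option 3 and Option 1 advance.
Runoff: Option 3 is ranked above Option 1 on 11 ballots, Option 1 above Option 3 on 28.

Option 1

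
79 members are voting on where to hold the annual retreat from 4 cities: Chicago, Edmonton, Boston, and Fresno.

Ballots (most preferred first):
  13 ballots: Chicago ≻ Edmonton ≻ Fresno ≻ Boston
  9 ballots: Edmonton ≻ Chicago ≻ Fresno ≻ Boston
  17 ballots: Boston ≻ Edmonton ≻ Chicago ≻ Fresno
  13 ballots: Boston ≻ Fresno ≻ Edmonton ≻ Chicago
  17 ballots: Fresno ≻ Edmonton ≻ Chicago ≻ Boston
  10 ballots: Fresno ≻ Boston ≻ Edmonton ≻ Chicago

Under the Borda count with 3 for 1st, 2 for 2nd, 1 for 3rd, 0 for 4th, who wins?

Chicago: 13×3 + 9×2 + 17×1 + 13×0 + 17×1 + 10×0 = 91
Edmonton: 13×2 + 9×3 + 17×2 + 13×1 + 17×2 + 10×1 = 144
Boston: 13×0 + 9×0 + 17×3 + 13×3 + 17×0 + 10×2 = 110
Fresno: 13×1 + 9×1 + 17×0 + 13×2 + 17×3 + 10×3 = 129

Edmonton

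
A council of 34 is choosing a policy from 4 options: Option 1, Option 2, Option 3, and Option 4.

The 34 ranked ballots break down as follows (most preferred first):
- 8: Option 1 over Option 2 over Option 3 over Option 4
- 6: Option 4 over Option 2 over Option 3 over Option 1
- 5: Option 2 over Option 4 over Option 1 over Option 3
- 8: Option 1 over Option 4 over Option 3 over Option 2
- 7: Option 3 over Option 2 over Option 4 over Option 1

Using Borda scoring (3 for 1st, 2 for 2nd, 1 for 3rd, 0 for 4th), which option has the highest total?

Option 2

Option 1: 8×3 + 6×0 + 5×1 + 8×3 + 7×0 = 53
Option 2: 8×2 + 6×2 + 5×3 + 8×0 + 7×2 = 57
Option 3: 8×1 + 6×1 + 5×0 + 8×1 + 7×3 = 43
Option 4: 8×0 + 6×3 + 5×2 + 8×2 + 7×1 = 51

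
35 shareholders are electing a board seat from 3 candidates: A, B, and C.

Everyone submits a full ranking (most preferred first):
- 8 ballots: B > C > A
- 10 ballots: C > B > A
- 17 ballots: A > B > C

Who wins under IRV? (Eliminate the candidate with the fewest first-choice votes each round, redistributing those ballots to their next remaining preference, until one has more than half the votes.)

Round 1: A 17, B 8, C 10. B eliminated.
Round 2: A 17, C 18. C has a majority (≥18).

C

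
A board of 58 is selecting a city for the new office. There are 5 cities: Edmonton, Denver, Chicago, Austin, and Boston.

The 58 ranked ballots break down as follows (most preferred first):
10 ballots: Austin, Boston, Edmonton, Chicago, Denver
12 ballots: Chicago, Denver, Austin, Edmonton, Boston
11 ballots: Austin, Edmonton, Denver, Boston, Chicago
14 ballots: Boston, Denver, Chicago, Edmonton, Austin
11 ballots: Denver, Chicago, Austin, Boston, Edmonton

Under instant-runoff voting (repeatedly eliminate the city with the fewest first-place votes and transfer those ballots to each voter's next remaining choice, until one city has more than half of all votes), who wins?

Chicago

Round 1: Edmonton 0, Denver 11, Chicago 12, Austin 21, Boston 14. Edmonton eliminated.
Round 2: Denver 11, Chicago 12, Austin 21, Boston 14. Denver eliminated.
Round 3: Chicago 23, Austin 21, Boston 14. Boston eliminated.
Round 4: Chicago 37, Austin 21. Chicago has a majority (≥30).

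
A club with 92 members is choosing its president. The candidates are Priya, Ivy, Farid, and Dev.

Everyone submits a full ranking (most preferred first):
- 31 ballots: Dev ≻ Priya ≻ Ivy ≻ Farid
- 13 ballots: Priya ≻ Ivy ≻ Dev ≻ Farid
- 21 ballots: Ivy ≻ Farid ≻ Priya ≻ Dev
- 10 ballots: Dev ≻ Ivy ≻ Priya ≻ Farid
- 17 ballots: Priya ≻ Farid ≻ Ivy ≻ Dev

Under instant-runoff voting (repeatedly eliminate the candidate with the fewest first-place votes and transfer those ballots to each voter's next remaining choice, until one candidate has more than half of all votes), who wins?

Round 1: Priya 30, Ivy 21, Farid 0, Dev 41. Farid eliminated.
Round 2: Priya 30, Ivy 21, Dev 41. Ivy eliminated.
Round 3: Priya 51, Dev 41. Priya has a majority (≥47).

Priya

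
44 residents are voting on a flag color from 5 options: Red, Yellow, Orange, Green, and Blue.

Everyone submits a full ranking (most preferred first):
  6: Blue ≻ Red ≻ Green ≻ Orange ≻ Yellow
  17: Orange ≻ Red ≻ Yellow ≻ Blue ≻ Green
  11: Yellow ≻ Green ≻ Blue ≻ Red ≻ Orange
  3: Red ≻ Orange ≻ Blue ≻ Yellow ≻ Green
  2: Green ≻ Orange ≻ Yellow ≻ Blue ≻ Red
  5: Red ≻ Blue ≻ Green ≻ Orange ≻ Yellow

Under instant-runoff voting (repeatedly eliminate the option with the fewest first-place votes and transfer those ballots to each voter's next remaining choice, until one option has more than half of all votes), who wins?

Round 1: Red 8, Yellow 11, Orange 17, Green 2, Blue 6. Green eliminated.
Round 2: Red 8, Yellow 11, Orange 19, Blue 6. Blue eliminated.
Round 3: Red 14, Yellow 11, Orange 19. Yellow eliminated.
Round 4: Red 25, Orange 19. Red has a majority (≥23).

Red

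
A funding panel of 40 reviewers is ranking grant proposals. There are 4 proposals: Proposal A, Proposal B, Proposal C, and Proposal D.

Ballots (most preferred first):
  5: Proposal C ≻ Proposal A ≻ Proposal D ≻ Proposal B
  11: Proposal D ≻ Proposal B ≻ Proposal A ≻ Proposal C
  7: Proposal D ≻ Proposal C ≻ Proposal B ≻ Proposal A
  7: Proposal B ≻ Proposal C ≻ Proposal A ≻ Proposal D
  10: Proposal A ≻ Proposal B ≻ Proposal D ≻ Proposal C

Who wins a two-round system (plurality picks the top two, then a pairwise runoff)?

Proposal A

Round 1 first-place votes: Proposal A 10, Proposal B 7, Proposal C 5, Proposal D 18. Proposal D and Proposal A advance.
Runoff: Proposal D is ranked above Proposal A on 18 ballots, Proposal A above Proposal D on 22.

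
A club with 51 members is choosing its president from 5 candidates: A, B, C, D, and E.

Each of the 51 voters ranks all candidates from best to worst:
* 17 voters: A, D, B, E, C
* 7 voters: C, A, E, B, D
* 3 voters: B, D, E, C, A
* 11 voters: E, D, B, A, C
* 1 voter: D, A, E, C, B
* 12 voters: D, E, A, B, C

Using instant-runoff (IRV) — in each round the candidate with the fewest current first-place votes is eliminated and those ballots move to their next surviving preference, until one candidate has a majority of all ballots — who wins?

Round 1: A 17, B 3, C 7, D 13, E 11. B eliminated.
Round 2: A 17, C 7, D 16, E 11. C eliminated.
Round 3: A 24, D 16, E 11. E eliminated.
Round 4: A 24, D 27. D has a majority (≥26).

D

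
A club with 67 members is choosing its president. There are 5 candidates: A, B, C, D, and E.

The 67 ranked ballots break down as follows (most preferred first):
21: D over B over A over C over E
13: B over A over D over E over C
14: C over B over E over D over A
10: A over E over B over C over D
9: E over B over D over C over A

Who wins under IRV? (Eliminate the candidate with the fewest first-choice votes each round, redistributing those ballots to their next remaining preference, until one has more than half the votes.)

Round 1: A 10, B 13, C 14, D 21, E 9. E eliminated.
Round 2: A 10, B 22, C 14, D 21. A eliminated.
Round 3: B 32, C 14, D 21. C eliminated.
Round 4: B 46, D 21. B has a majority (≥34).

B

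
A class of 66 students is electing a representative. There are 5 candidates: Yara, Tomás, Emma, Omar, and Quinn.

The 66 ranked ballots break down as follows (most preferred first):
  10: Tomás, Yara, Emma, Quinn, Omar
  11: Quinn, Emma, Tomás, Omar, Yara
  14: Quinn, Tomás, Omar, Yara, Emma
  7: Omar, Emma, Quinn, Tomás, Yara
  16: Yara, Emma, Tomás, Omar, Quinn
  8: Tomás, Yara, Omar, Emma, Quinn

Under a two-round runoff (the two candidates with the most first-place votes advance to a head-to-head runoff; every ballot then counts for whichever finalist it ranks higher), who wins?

Tomás

Round 1 first-place votes: Yara 16, Tomás 18, Emma 0, Omar 7, Quinn 25. Quinn and Tomás advance.
Runoff: Quinn is ranked above Tomás on 32 ballots, Tomás above Quinn on 34.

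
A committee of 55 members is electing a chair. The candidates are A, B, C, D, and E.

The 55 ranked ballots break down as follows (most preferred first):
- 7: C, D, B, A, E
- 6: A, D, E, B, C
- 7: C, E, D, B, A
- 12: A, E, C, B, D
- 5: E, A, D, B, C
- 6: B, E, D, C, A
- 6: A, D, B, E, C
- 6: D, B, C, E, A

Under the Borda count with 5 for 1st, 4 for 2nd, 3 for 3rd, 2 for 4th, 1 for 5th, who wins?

E

A: 7×2 + 6×5 + 7×1 + 12×5 + 5×4 + 6×1 + 6×5 + 6×1 = 173
B: 7×3 + 6×2 + 7×2 + 12×2 + 5×2 + 6×5 + 6×3 + 6×4 = 153
C: 7×5 + 6×1 + 7×5 + 12×3 + 5×1 + 6×2 + 6×1 + 6×3 = 153
D: 7×4 + 6×4 + 7×3 + 12×1 + 5×3 + 6×3 + 6×4 + 6×5 = 172
E: 7×1 + 6×3 + 7×4 + 12×4 + 5×5 + 6×4 + 6×2 + 6×2 = 174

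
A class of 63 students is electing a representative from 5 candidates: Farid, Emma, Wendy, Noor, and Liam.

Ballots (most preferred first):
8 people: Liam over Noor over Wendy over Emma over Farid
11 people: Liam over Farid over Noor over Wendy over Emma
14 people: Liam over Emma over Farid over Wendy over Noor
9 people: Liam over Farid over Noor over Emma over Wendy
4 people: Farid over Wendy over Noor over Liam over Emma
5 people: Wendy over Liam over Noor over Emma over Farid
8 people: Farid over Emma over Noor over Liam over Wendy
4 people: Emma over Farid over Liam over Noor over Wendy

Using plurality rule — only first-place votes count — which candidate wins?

Liam

First-place votes: Farid 12, Emma 4, Wendy 5, Noor 0, Liam 42.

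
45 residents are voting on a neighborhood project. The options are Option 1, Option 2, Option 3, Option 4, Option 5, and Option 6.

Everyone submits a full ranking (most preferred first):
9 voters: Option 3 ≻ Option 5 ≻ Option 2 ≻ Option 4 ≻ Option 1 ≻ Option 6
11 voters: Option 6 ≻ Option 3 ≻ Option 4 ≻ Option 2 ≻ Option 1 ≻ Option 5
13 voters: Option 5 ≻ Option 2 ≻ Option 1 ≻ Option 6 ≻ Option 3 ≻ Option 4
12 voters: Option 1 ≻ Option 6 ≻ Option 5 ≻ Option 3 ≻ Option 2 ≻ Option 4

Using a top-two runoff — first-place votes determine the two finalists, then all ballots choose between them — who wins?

Option 1

Round 1 first-place votes: Option 1 12, Option 2 0, Option 3 9, Option 4 0, Option 5 13, Option 6 11. Option 5 and Option 1 advance.
Runoff: Option 5 is ranked above Option 1 on 22 ballots, Option 1 above Option 5 on 23.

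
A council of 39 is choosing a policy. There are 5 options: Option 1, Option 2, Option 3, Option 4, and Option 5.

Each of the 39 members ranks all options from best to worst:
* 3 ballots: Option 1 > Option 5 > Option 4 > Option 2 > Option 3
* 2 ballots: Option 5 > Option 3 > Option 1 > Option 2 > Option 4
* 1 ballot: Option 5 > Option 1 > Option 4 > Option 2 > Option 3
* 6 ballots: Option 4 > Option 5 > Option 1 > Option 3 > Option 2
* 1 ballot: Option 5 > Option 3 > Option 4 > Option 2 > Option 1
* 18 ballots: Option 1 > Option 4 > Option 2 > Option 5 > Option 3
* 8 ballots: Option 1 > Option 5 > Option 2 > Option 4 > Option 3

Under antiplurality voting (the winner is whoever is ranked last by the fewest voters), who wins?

Last-place votes: Option 1 1, Option 2 6, Option 3 30, Option 4 2, Option 5 0.

Option 5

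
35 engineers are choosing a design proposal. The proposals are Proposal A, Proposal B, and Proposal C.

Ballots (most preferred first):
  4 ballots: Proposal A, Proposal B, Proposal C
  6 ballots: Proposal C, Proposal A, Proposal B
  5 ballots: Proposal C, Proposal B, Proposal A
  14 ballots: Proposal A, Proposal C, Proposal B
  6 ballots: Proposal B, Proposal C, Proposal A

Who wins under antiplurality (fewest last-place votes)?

Last-place votes: Proposal A 11, Proposal B 20, Proposal C 4.

Proposal C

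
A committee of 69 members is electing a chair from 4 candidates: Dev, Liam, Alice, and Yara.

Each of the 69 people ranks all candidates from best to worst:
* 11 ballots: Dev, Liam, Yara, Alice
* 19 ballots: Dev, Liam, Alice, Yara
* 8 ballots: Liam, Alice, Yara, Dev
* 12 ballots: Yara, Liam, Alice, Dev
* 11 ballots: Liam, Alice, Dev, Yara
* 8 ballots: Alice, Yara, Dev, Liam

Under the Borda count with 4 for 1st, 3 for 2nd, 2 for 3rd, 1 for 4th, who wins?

Liam

Dev: 11×4 + 19×4 + 8×1 + 12×1 + 11×2 + 8×2 = 178
Liam: 11×3 + 19×3 + 8×4 + 12×3 + 11×4 + 8×1 = 210
Alice: 11×1 + 19×2 + 8×3 + 12×2 + 11×3 + 8×4 = 162
Yara: 11×2 + 19×1 + 8×2 + 12×4 + 11×1 + 8×3 = 140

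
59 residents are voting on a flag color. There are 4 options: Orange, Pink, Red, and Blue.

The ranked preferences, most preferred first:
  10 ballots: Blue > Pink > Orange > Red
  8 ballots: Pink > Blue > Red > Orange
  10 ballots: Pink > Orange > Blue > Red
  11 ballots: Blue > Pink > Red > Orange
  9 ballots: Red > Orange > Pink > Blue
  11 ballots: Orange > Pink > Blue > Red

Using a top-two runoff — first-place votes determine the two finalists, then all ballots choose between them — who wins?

Round 1 first-place votes: Orange 11, Pink 18, Red 9, Blue 21. Blue and Pink advance.
Runoff: Blue is ranked above Pink on 21 ballots, Pink above Blue on 38.

Pink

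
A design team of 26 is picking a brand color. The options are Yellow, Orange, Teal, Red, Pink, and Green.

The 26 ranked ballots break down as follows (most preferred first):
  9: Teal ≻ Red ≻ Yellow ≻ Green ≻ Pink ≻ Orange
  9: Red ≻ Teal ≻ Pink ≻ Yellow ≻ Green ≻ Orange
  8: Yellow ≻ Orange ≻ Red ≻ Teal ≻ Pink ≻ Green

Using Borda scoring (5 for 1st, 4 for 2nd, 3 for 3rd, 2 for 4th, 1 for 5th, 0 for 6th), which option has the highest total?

Yellow: 9×3 + 9×2 + 8×5 = 85
Orange: 9×0 + 9×0 + 8×4 = 32
Teal: 9×5 + 9×4 + 8×2 = 97
Red: 9×4 + 9×5 + 8×3 = 105
Pink: 9×1 + 9×3 + 8×1 = 44
Green: 9×2 + 9×1 + 8×0 = 27

Red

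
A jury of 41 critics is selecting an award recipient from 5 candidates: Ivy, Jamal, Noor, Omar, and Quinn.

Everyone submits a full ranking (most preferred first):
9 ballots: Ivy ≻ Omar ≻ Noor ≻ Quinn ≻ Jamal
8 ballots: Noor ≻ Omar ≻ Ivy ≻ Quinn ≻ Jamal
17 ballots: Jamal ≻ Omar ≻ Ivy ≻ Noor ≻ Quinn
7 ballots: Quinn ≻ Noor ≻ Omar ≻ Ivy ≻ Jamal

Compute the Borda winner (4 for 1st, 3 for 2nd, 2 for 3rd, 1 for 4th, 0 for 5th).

Omar

Ivy: 9×4 + 8×2 + 17×2 + 7×1 = 93
Jamal: 9×0 + 8×0 + 17×4 + 7×0 = 68
Noor: 9×2 + 8×4 + 17×1 + 7×3 = 88
Omar: 9×3 + 8×3 + 17×3 + 7×2 = 116
Quinn: 9×1 + 8×1 + 17×0 + 7×4 = 45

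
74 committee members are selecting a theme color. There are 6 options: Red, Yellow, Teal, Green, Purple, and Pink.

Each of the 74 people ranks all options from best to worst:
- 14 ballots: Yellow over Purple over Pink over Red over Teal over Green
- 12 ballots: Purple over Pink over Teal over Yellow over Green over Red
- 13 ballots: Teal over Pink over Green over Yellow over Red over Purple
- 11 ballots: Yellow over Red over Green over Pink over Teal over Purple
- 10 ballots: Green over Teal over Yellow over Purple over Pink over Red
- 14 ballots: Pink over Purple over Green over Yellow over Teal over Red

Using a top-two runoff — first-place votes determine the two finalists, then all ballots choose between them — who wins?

Round 1 first-place votes: Red 0, Yellow 25, Teal 13, Green 10, Purple 12, Pink 14. Yellow and Pink advance.
Runoff: Yellow is ranked above Pink on 35 ballots, Pink above Yellow on 39.

Pink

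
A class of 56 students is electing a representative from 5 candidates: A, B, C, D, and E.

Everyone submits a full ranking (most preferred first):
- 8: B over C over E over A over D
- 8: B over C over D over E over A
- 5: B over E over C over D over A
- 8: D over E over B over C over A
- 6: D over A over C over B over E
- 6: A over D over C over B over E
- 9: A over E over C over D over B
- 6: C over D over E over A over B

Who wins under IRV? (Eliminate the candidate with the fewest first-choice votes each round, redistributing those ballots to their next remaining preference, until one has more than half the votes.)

Round 1: A 15, B 21, C 6, D 14, E 0. E eliminated.
Round 2: A 15, B 21, C 6, D 14. C eliminated.
Round 3: A 15, B 21, D 20. A eliminated.
Round 4: B 21, D 35. D has a majority (≥29).

D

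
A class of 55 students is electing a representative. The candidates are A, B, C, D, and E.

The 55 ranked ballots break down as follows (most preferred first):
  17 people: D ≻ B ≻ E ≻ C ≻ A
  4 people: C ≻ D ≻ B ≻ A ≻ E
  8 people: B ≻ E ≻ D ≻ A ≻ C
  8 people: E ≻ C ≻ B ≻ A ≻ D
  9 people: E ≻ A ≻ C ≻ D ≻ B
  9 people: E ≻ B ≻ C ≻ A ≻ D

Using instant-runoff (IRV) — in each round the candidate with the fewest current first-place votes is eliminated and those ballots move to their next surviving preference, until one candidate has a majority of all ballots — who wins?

E

Round 1: A 0, B 8, C 4, D 17, E 26. A eliminated.
Round 2: B 8, C 4, D 17, E 26. C eliminated.
Round 3: B 8, D 21, E 26. B eliminated.
Round 4: D 21, E 34. E has a majority (≥28).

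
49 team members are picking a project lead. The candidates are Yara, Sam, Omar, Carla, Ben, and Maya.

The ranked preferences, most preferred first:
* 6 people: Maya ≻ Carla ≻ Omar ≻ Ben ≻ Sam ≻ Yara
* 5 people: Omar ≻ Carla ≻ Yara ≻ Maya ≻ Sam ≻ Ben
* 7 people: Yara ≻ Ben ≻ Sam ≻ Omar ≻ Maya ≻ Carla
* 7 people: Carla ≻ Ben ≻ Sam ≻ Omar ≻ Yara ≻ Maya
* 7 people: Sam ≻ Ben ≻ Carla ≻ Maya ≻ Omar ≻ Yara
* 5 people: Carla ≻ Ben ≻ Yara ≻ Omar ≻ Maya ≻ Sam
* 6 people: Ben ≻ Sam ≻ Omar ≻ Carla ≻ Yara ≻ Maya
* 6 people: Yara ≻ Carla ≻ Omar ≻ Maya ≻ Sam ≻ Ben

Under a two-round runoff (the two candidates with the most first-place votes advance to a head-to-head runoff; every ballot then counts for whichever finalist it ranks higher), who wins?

Carla

Round 1 first-place votes: Yara 13, Sam 7, Omar 5, Carla 12, Ben 6, Maya 6. Yara and Carla advance.
Runoff: Yara is ranked above Carla on 13 ballots, Carla above Yara on 36.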